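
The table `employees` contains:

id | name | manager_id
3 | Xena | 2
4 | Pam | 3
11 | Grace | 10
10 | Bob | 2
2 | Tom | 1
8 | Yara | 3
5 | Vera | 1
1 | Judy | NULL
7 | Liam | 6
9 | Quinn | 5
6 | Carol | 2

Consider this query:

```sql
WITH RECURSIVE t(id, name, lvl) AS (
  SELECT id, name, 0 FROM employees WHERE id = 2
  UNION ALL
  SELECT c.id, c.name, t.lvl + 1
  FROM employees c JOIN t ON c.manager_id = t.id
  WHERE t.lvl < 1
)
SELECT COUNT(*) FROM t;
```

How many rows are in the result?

4

Base: id=2 (Tom) at lvl 0.
Iteration 1: rows with manager_id in {2} -> Xena (id 3, lvl 1), Carol (id 6, lvl 1), Bob (id 10, lvl 1).
Iteration 2: lvl < 1 fails for all current rows; recursion stops.
Total rows emitted: 4.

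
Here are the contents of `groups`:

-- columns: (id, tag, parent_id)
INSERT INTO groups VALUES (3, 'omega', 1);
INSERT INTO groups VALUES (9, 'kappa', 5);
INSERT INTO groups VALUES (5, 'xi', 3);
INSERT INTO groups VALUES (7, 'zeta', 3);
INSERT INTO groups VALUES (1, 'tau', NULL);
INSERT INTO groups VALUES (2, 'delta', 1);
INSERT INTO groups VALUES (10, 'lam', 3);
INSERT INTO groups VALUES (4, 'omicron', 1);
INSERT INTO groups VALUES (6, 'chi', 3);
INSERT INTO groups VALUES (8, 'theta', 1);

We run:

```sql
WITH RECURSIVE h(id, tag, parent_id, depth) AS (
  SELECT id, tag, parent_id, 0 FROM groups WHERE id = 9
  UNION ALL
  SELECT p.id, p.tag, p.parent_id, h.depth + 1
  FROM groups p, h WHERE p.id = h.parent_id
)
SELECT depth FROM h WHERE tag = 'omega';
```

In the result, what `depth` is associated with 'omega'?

Base: id=9 (kappa), parent_id=5, depth 0.
Iteration 1: join on id=5 -> xi (id 5, parent_id=3, depth 1).
Iteration 2: join on id=3 -> omega (id 3, parent_id=1, depth 2).
Iteration 3: join on id=1 -> tau (id 1, parent_id=NULL, depth 3).
Iteration 4: parent_id is NULL; no match; recursion stops.

2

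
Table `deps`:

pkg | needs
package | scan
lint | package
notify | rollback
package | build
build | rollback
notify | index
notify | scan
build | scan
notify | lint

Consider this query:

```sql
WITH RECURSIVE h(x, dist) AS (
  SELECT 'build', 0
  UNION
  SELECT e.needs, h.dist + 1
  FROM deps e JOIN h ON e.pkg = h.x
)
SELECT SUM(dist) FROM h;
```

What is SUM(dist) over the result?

2

Base: (build, dist=0).
Iteration 1: edges from {build} -> (rollback, dist=1), (scan, dist=1).
Iteration 2: no outgoing edges from {rollback,scan}; recursion stops.
SUM(dist) = 0 + 1 + 1 = 2.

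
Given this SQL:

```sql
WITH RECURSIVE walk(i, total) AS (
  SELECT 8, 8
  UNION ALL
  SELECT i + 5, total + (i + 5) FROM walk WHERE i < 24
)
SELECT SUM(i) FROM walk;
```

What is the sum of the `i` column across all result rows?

90

Base: i=8, total=8.
Iteration 1: 8 < 24 holds -> i = 8 + 5 = 13, total = 8 + 13 = 21.
Iteration 2: 13 < 24 holds -> i = 13 + 5 = 18, total = 21 + 18 = 39.
Iteration 3: 18 < 24 holds -> i = 18 + 5 = 23, total = 39 + 23 = 62.
Iteration 4: 23 < 24 holds -> i = 23 + 5 = 28, total = 62 + 28 = 90.
Iteration 5: 28 < 24 fails; recursion stops.
SUM(i) = 8 + 13 + 18 + 23 + 28 = 90.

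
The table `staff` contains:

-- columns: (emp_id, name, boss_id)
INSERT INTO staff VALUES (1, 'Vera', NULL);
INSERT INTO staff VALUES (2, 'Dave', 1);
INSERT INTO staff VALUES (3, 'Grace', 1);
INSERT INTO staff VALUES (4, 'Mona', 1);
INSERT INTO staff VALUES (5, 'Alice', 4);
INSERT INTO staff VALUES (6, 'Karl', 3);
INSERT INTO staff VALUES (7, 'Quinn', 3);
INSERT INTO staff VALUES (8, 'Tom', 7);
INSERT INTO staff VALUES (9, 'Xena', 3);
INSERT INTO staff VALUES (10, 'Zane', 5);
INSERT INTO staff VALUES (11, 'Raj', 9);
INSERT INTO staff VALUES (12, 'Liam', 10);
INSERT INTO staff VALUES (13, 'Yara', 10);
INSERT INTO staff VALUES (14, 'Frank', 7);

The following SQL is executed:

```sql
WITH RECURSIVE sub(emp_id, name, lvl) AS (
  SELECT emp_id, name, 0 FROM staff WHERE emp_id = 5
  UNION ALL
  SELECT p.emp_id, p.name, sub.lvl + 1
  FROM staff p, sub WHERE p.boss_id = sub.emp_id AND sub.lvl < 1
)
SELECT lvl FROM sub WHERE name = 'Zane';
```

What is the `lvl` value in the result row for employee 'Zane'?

1

Base: emp_id=5 (Alice) at lvl 0.
Iteration 1: rows with boss_id in {5} -> Zane (id 10, lvl 1).
Iteration 2: lvl < 1 fails for all current rows; recursion stops.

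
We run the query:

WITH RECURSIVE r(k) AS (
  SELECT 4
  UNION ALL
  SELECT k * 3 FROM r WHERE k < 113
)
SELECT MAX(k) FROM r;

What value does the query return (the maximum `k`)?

324

Base: k=4.
Iteration 1: 4 < 113 holds -> k = 4 * 3 = 12.
Iteration 2: 12 < 113 holds -> k = 12 * 3 = 36.
Iteration 3: 36 < 113 holds -> k = 36 * 3 = 108.
Iteration 4: 108 < 113 holds -> k = 108 * 3 = 324.
Iteration 5: 324 < 113 fails; recursion stops.
k values: 4, 12, 36, 108, 324; the maximum is 324.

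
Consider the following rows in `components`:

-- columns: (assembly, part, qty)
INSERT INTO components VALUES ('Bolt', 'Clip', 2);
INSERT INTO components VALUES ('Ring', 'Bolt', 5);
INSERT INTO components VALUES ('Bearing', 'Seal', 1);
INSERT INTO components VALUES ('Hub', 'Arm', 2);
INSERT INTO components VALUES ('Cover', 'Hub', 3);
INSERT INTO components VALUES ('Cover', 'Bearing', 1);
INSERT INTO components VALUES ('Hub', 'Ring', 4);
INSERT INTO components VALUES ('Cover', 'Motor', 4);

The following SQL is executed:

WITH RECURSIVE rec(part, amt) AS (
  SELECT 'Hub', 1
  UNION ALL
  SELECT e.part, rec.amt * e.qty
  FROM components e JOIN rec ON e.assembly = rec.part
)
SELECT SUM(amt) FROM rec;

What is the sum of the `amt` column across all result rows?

Base: (Hub, amt=1).
Iteration 1: components of {Hub} -> Arm = 1*2 = 2, Ring = 1*4 = 4.
Iteration 2: components of {Arm,Ring} -> Bolt = 4*5 = 20.
Iteration 3: components of {Bolt} -> Clip = 20*2 = 40.
Iteration 4: no further components; recursion stops.
SUM(amt) = 1 + 4 + 2 + 20 + 40 = 67.

67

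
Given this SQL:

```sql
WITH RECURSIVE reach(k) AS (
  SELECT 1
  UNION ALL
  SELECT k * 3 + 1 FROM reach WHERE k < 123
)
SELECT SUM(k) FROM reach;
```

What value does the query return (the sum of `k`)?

Base: k=1.
Iteration 1: 1 < 123 holds -> k = 1 * 3 + 1 = 4.
Iteration 2: 4 < 123 holds -> k = 4 * 3 + 1 = 13.
Iteration 3: 13 < 123 holds -> k = 13 * 3 + 1 = 40.
Iteration 4: 40 < 123 holds -> k = 40 * 3 + 1 = 121.
Iteration 5: 121 < 123 holds -> k = 121 * 3 + 1 = 364.
Iteration 6: 364 < 123 fails; recursion stops.
SUM(k) = 1 + 4 + 13 + 40 + 121 + 364 = 543.

543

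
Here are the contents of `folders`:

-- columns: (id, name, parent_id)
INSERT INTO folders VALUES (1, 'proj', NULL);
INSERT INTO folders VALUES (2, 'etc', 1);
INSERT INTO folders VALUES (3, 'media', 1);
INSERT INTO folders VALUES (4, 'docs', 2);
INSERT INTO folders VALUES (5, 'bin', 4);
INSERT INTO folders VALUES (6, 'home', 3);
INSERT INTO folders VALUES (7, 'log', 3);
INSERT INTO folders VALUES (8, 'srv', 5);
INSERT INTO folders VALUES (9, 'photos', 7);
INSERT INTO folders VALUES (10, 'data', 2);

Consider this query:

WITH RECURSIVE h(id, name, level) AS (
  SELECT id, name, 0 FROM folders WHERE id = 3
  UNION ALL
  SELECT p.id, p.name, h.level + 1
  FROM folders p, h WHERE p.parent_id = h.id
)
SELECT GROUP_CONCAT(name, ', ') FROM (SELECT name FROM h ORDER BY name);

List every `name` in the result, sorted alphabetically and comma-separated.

Base: id=3 (media) at level 0.
Iteration 1: rows with parent_id in {3} -> home (id 6, level 1), log (id 7, level 1).
Iteration 2: rows with parent_id in {6,7} -> photos (id 9, level 2).
Iteration 3: no rows with parent_id in {9}; recursion stops.

home, log, media, photos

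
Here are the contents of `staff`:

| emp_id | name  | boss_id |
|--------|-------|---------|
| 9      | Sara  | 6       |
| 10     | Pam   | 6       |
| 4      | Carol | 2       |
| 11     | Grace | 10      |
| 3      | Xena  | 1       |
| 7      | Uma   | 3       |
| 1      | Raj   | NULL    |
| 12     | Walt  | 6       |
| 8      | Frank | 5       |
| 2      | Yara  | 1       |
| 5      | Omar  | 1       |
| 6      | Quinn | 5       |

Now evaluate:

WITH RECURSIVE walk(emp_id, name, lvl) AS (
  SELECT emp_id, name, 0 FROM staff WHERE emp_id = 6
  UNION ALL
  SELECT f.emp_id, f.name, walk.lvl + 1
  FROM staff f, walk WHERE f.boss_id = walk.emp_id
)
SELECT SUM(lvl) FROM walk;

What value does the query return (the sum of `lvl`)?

5

Base: emp_id=6 (Quinn) at lvl 0.
Iteration 1: rows with boss_id in {6} -> Sara (id 9, lvl 1), Pam (id 10, lvl 1), Walt (id 12, lvl 1).
Iteration 2: rows with boss_id in {9,10,12} -> Grace (id 11, lvl 2).
Iteration 3: no rows with boss_id in {11}; recursion stops.
SUM(lvl) = 0 + 1 + 1 + 1 + 2 = 5.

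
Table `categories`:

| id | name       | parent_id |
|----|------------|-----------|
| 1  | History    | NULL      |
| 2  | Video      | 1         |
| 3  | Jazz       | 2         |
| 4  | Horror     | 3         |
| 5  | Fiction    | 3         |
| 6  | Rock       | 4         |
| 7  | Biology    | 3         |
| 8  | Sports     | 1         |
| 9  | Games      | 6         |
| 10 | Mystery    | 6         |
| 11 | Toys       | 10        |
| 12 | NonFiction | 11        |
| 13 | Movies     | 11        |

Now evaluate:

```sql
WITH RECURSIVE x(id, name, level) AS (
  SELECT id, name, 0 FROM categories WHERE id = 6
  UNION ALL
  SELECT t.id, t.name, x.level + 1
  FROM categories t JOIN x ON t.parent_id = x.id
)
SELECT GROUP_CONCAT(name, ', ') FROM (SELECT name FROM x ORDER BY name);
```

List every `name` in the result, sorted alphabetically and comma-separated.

Games, Movies, Mystery, NonFiction, Rock, Toys

Base: id=6 (Rock) at level 0.
Iteration 1: rows with parent_id in {6} -> Games (id 9, level 1), Mystery (id 10, level 1).
Iteration 2: rows with parent_id in {9,10} -> Toys (id 11, level 2).
Iteration 3: rows with parent_id in {11} -> NonFiction (id 12, level 3), Movies (id 13, level 3).
Iteration 4: no rows with parent_id in {12,13}; recursion stops.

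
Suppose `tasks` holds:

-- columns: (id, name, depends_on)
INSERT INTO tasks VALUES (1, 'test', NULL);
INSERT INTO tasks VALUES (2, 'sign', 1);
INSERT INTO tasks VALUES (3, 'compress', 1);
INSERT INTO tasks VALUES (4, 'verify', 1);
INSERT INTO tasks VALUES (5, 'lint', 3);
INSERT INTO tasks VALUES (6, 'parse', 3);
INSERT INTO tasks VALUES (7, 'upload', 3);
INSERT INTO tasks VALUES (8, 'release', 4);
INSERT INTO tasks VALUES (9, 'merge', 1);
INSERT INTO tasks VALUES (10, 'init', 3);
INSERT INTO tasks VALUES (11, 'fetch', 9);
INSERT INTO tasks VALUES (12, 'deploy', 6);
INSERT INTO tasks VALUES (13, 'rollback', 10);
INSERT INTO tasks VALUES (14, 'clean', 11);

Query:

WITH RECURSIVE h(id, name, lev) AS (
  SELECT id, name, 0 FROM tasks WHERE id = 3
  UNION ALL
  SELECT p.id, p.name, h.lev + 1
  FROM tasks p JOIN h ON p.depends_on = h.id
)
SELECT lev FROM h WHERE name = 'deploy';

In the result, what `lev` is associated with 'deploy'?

Base: id=3 (compress) at lev 0.
Iteration 1: rows with depends_on in {3} -> lint (id 5, lev 1), parse (id 6, lev 1), upload (id 7, lev 1), init (id 10, lev 1).
Iteration 2: rows with depends_on in {5,6,7,10} -> deploy (id 12, lev 2), rollback (id 13, lev 2).
Iteration 3: no rows with depends_on in {12,13}; recursion stops.

2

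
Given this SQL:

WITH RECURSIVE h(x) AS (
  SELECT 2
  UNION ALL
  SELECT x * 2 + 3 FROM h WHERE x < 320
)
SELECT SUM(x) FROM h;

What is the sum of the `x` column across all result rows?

1251

Base: x=2.
Iteration 1: 2 < 320 holds -> x = 2 * 2 + 3 = 7.
Iteration 2: 7 < 320 holds -> x = 7 * 2 + 3 = 17.
Iteration 3: 17 < 320 holds -> x = 17 * 2 + 3 = 37.
Iteration 4: 37 < 320 holds -> x = 37 * 2 + 3 = 77.
Iteration 5: 77 < 320 holds -> x = 77 * 2 + 3 = 157.
Iteration 6: 157 < 320 holds -> x = 157 * 2 + 3 = 317.
Iteration 7: 317 < 320 holds -> x = 317 * 2 + 3 = 637.
Iteration 8: 637 < 320 fails; recursion stops.
SUM(x) = 2 + 7 + 17 + 37 + 77 + 157 + 317 + 637 = 1251.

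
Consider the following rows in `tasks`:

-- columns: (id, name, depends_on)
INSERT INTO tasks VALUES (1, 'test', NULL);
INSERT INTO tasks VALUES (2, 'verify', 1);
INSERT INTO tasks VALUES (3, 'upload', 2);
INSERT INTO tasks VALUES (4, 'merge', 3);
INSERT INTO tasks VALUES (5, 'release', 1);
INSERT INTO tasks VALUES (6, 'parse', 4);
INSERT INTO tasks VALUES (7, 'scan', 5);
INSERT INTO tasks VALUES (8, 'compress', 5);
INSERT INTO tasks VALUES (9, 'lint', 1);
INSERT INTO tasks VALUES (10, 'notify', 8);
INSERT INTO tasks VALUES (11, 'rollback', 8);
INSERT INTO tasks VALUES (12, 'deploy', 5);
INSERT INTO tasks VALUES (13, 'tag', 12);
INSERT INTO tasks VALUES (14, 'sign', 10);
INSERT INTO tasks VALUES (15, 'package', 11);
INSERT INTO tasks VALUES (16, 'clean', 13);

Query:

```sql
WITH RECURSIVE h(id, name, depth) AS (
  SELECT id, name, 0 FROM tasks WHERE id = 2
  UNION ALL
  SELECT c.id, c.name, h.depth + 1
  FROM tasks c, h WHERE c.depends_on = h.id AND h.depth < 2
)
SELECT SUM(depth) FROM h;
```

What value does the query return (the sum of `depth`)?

3

Base: id=2 (verify) at depth 0.
Iteration 1: rows with depends_on in {2} -> upload (id 3, depth 1).
Iteration 2: rows with depends_on in {3} -> merge (id 4, depth 2).
Iteration 3: depth < 2 fails for all current rows; recursion stops.
SUM(depth) = 0 + 1 + 2 = 3.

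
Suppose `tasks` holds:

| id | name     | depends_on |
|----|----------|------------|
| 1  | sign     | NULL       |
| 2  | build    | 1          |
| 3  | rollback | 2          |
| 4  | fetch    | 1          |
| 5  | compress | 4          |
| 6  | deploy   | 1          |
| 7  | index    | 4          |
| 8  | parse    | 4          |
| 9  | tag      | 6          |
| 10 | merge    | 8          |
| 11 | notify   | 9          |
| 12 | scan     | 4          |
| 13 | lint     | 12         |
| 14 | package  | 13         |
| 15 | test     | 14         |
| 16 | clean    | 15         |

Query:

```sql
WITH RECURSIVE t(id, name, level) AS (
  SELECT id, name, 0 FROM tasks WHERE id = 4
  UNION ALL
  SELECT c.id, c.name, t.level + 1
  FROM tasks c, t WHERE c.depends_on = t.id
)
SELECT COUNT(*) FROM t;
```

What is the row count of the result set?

Base: id=4 (fetch) at level 0.
Iteration 1: rows with depends_on in {4} -> compress (id 5, level 1), index (id 7, level 1), parse (id 8, level 1), scan (id 12, level 1).
Iteration 2: rows with depends_on in {5,7,8,12} -> merge (id 10, level 2), lint (id 13, level 2).
Iteration 3: rows with depends_on in {10,13} -> package (id 14, level 3).
Iteration 4: rows with depends_on in {14} -> test (id 15, level 4).
Iteration 5: rows with depends_on in {15} -> clean (id 16, level 5).
Iteration 6: no rows with depends_on in {16}; recursion stops.
Total rows emitted: 10.

10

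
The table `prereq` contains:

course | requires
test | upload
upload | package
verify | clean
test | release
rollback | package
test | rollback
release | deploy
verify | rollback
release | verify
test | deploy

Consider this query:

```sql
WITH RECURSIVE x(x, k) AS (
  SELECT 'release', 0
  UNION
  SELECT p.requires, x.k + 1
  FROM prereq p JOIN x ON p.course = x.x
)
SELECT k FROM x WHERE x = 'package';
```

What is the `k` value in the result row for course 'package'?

3

Base: (release, k=0).
Iteration 1: edges from {release} -> (deploy, k=1), (verify, k=1).
Iteration 2: edges from {deploy,verify} -> (clean, k=2), (rollback, k=2).
Iteration 3: edges from {clean,rollback} -> (package, k=3).
Iteration 4: no outgoing edges from {package}; recursion stops.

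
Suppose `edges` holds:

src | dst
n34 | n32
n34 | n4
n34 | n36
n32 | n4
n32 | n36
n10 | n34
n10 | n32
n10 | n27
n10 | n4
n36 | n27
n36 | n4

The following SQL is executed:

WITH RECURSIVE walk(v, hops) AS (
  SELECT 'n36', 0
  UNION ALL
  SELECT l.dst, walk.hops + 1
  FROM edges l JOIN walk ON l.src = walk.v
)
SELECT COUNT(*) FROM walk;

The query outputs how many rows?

3

Base: (n36, hops=0).
Iteration 1: edges from {n36} -> (n27, hops=1), (n4, hops=1).
Iteration 2: no outgoing edges from {n27,n4}; recursion stops.
Total rows emitted: 3.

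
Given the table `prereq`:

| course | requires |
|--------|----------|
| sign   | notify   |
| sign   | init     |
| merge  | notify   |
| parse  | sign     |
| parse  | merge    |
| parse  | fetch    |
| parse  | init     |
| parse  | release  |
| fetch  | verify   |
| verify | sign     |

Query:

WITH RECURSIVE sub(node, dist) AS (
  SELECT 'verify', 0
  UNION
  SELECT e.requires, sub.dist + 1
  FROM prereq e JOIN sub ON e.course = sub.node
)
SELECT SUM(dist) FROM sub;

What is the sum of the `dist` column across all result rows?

5

Base: (verify, dist=0).
Iteration 1: edges from {verify} -> (sign, dist=1).
Iteration 2: edges from {sign} -> (init, dist=2), (notify, dist=2).
Iteration 3: no outgoing edges from {init,notify}; recursion stops.
SUM(dist) = 0 + 1 + 2 + 2 = 5.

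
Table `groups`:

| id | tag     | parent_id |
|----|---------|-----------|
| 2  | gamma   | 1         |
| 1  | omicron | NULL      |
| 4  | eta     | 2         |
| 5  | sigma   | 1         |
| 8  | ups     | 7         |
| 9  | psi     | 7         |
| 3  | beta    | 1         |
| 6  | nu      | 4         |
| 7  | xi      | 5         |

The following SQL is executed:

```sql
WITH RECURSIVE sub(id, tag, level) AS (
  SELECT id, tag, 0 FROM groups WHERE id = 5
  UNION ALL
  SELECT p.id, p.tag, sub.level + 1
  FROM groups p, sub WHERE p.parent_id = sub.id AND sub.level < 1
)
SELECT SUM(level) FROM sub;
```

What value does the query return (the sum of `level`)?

1

Base: id=5 (sigma) at level 0.
Iteration 1: rows with parent_id in {5} -> xi (id 7, level 1).
Iteration 2: level < 1 fails for all current rows; recursion stops.
SUM(level) = 0 + 1 = 1.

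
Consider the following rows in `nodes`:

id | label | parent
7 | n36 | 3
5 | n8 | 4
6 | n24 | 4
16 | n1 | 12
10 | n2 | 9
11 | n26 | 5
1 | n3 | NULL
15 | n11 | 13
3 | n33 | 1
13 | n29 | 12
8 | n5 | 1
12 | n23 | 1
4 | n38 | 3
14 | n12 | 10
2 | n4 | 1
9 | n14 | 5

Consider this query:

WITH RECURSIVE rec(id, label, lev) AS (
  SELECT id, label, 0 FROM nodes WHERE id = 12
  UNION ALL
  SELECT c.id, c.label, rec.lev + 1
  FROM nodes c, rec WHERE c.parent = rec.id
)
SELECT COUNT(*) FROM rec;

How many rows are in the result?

Base: id=12 (n23) at lev 0.
Iteration 1: rows with parent in {12} -> n29 (id 13, lev 1), n1 (id 16, lev 1).
Iteration 2: rows with parent in {13,16} -> n11 (id 15, lev 2).
Iteration 3: no rows with parent in {15}; recursion stops.
Total rows emitted: 4.

4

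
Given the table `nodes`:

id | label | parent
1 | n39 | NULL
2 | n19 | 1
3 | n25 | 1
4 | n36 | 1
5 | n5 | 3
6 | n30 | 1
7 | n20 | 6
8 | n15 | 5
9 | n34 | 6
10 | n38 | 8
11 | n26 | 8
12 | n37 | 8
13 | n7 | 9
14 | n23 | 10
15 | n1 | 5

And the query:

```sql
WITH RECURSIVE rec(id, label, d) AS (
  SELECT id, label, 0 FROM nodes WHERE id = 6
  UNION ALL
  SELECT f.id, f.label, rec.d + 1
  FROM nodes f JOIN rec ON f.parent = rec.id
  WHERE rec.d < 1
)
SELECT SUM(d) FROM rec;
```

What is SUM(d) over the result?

2

Base: id=6 (n30) at d 0.
Iteration 1: rows with parent in {6} -> n20 (id 7, d 1), n34 (id 9, d 1).
Iteration 2: d < 1 fails for all current rows; recursion stops.
SUM(d) = 0 + 1 + 1 = 2.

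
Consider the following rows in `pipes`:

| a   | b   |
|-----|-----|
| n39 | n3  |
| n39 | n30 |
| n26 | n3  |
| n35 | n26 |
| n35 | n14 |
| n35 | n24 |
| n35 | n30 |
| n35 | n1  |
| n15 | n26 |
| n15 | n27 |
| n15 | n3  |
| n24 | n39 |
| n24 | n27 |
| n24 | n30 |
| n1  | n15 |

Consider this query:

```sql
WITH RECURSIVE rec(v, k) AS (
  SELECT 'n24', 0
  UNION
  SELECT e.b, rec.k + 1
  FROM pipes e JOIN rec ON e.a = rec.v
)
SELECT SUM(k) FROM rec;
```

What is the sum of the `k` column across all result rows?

7

Base: (n24, k=0).
Iteration 1: edges from {n24} -> (n27, k=1), (n30, k=1), (n39, k=1).
Iteration 2: edges from {n27,n30,n39} -> (n3, k=2), (n30, k=2).
Iteration 3: no outgoing edges from {n3,n30}; recursion stops.
SUM(k) = 0 + 1 + 1 + 1 + 2 + 2 = 7.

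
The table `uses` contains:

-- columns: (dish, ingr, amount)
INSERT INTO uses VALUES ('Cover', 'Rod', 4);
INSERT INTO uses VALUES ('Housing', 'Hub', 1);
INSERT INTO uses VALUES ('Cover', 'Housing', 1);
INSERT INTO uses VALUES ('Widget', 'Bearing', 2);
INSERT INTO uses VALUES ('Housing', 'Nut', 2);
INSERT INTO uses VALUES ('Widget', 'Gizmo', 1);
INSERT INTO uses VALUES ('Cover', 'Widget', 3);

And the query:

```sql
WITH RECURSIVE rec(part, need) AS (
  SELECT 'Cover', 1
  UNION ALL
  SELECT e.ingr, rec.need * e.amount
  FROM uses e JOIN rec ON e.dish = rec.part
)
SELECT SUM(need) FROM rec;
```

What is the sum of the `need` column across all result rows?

21

Base: (Cover, need=1).
Iteration 1: components of {Cover} -> Housing = 1*1 = 1, Rod = 1*4 = 4, Widget = 1*3 = 3.
Iteration 2: components of {Housing,Rod,Widget} -> Bearing = 3*2 = 6, Gizmo = 3*1 = 3, Hub = 1*1 = 1, Nut = 1*2 = 2.
Iteration 3: no further components; recursion stops.
SUM(need) = 1 + 4 + 1 + 3 + 2 + 1 + 3 + 6 = 21.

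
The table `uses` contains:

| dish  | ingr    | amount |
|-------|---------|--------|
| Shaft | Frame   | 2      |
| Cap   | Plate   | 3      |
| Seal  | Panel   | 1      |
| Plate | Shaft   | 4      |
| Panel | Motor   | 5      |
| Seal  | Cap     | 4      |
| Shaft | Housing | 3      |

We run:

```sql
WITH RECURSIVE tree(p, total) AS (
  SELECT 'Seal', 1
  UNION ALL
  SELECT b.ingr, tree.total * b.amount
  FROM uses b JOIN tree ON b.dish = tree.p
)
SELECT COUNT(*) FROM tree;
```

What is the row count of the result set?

Base: (Seal, total=1).
Iteration 1: components of {Seal} -> Cap = 1*4 = 4, Panel = 1*1 = 1.
Iteration 2: components of {Cap,Panel} -> Motor = 1*5 = 5, Plate = 4*3 = 12.
Iteration 3: components of {Motor,Plate} -> Shaft = 12*4 = 48.
Iteration 4: components of {Shaft} -> Frame = 48*2 = 96, Housing = 48*3 = 144.
Iteration 5: no further components; recursion stops.
Total rows emitted: 8.

8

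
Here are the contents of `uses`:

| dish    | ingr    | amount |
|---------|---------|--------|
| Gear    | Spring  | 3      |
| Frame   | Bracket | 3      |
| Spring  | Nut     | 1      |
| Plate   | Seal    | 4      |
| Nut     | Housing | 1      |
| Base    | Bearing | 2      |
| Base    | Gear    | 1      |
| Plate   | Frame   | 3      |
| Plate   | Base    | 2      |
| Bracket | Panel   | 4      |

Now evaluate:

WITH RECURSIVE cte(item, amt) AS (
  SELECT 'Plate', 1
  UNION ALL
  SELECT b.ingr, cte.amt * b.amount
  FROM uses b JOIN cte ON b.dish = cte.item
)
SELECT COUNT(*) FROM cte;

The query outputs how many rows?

11

Base: (Plate, amt=1).
Iteration 1: components of {Plate} -> Base = 1*2 = 2, Frame = 1*3 = 3, Seal = 1*4 = 4.
Iteration 2: components of {Base,Frame,Seal} -> Bearing = 2*2 = 4, Bracket = 3*3 = 9, Gear = 2*1 = 2.
Iteration 3: components of {Bearing,Bracket,Gear} -> Panel = 9*4 = 36, Spring = 2*3 = 6.
Iteration 4: components of {Panel,Spring} -> Nut = 6*1 = 6.
Iteration 5: components of {Nut} -> Housing = 6*1 = 6.
Iteration 6: no further components; recursion stops.
Total rows emitted: 11.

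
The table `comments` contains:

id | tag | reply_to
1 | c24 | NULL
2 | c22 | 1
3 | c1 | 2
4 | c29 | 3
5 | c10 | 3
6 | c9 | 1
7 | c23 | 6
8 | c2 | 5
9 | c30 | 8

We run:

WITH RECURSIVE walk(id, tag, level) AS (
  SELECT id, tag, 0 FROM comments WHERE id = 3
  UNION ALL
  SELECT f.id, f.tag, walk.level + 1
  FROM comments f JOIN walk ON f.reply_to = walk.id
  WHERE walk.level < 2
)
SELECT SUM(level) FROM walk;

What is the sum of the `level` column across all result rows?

4

Base: id=3 (c1) at level 0.
Iteration 1: rows with reply_to in {3} -> c29 (id 4, level 1), c10 (id 5, level 1).
Iteration 2: rows with reply_to in {4,5} -> c2 (id 8, level 2).
Iteration 3: level < 2 fails for all current rows; recursion stops.
SUM(level) = 0 + 1 + 1 + 2 = 4.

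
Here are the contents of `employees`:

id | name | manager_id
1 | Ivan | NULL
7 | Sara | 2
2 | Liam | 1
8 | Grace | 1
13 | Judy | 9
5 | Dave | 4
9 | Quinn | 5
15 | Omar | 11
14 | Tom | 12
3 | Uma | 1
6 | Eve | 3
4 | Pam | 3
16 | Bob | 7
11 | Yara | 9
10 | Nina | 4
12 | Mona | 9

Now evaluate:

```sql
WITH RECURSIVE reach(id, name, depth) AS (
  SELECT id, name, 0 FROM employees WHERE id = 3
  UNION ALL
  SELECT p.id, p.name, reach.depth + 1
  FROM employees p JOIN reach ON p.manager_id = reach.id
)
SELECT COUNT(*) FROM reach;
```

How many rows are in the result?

Base: id=3 (Uma) at depth 0.
Iteration 1: rows with manager_id in {3} -> Pam (id 4, depth 1), Eve (id 6, depth 1).
Iteration 2: rows with manager_id in {4,6} -> Dave (id 5, depth 2), Nina (id 10, depth 2).
Iteration 3: rows with manager_id in {5,10} -> Quinn (id 9, depth 3).
Iteration 4: rows with manager_id in {9} -> Yara (id 11, depth 4), Mona (id 12, depth 4), Judy (id 13, depth 4).
Iteration 5: rows with manager_id in {11,12,13} -> Tom (id 14, depth 5), Omar (id 15, depth 5).
Iteration 6: no rows with manager_id in {14,15}; recursion stops.
Total rows emitted: 11.

11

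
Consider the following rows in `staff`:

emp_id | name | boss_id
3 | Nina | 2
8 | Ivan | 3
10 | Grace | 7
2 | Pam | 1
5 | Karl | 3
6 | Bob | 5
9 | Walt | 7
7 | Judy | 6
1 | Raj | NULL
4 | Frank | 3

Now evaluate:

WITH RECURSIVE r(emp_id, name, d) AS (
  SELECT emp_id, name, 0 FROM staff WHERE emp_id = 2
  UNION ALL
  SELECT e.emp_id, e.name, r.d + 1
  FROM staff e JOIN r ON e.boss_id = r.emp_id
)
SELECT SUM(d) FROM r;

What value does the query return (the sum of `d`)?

Base: emp_id=2 (Pam) at d 0.
Iteration 1: rows with boss_id in {2} -> Nina (id 3, d 1).
Iteration 2: rows with boss_id in {3} -> Frank (id 4, d 2), Karl (id 5, d 2), Ivan (id 8, d 2).
Iteration 3: rows with boss_id in {4,5,8} -> Bob (id 6, d 3).
Iteration 4: rows with boss_id in {6} -> Judy (id 7, d 4).
Iteration 5: rows with boss_id in {7} -> Walt (id 9, d 5), Grace (id 10, d 5).
Iteration 6: no rows with boss_id in {9,10}; recursion stops.
SUM(d) = 0 + 1 + 2 + 2 + 2 + 3 + 4 + 5 + 5 = 24.

24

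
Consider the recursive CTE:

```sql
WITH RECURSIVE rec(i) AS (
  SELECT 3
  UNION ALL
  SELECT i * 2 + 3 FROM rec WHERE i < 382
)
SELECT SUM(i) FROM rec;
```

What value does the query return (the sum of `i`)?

Base: i=3.
Iteration 1: 3 < 382 holds -> i = 3 * 2 + 3 = 9.
Iteration 2: 9 < 382 holds -> i = 9 * 2 + 3 = 21.
Iteration 3: 21 < 382 holds -> i = 21 * 2 + 3 = 45.
Iteration 4: 45 < 382 holds -> i = 45 * 2 + 3 = 93.
Iteration 5: 93 < 382 holds -> i = 93 * 2 + 3 = 189.
Iteration 6: 189 < 382 holds -> i = 189 * 2 + 3 = 381.
Iteration 7: 381 < 382 holds -> i = 381 * 2 + 3 = 765.
Iteration 8: 765 < 382 fails; recursion stops.
SUM(i) = 3 + 9 + 21 + 45 + 93 + 189 + 381 + 765 = 1506.

1506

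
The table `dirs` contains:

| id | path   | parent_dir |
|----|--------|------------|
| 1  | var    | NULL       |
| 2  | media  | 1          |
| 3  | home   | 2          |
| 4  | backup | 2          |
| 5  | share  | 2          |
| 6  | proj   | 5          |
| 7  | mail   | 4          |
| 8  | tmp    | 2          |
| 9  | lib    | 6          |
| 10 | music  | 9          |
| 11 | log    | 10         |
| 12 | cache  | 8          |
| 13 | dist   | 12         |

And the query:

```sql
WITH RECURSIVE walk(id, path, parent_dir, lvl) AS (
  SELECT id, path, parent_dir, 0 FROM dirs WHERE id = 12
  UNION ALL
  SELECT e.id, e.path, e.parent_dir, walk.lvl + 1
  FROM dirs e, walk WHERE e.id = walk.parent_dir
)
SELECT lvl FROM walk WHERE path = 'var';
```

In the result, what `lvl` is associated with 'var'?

Base: id=12 (cache), parent_dir=8, lvl 0.
Iteration 1: join on id=8 -> tmp (id 8, parent_dir=2, lvl 1).
Iteration 2: join on id=2 -> media (id 2, parent_dir=1, lvl 2).
Iteration 3: join on id=1 -> var (id 1, parent_dir=NULL, lvl 3).
Iteration 4: parent_dir is NULL; no match; recursion stops.

3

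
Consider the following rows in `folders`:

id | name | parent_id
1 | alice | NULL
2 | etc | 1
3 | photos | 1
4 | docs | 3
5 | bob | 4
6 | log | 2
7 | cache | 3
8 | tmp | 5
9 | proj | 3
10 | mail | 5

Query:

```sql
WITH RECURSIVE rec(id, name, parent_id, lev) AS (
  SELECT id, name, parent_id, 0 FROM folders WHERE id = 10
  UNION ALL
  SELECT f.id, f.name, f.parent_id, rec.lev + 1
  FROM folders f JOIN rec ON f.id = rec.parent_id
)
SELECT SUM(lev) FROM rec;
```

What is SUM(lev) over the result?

10

Base: id=10 (mail), parent_id=5, lev 0.
Iteration 1: join on id=5 -> bob (id 5, parent_id=4, lev 1).
Iteration 2: join on id=4 -> docs (id 4, parent_id=3, lev 2).
Iteration 3: join on id=3 -> photos (id 3, parent_id=1, lev 3).
Iteration 4: join on id=1 -> alice (id 1, parent_id=NULL, lev 4).
Iteration 5: parent_id is NULL; no match; recursion stops.
SUM(lev) = 0 + 1 + 2 + 3 + 4 = 10.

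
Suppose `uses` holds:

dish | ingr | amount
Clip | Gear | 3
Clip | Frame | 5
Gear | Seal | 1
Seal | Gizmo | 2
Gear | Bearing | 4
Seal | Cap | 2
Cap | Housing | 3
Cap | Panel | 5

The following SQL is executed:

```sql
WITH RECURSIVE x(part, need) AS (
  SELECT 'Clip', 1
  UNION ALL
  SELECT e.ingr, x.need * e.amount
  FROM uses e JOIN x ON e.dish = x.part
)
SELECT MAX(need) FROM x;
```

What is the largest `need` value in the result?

30

Base: (Clip, need=1).
Iteration 1: components of {Clip} -> Frame = 1*5 = 5, Gear = 1*3 = 3.
Iteration 2: components of {Frame,Gear} -> Bearing = 3*4 = 12, Seal = 3*1 = 3.
Iteration 3: components of {Bearing,Seal} -> Cap = 3*2 = 6, Gizmo = 3*2 = 6.
Iteration 4: components of {Cap,Gizmo} -> Housing = 6*3 = 18, Panel = 6*5 = 30.
Iteration 5: no further components; recursion stops.
need values: 1, 3, 5, 3, 12, 6, 6, 18, 30; the maximum is 30.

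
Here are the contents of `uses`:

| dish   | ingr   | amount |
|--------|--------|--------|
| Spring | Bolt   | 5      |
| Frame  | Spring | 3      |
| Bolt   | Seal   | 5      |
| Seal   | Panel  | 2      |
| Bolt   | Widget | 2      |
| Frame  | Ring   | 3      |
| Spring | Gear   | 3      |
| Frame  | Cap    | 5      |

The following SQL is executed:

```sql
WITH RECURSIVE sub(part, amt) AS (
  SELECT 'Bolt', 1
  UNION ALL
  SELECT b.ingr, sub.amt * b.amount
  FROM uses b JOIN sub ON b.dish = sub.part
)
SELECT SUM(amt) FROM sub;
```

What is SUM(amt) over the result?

18

Base: (Bolt, amt=1).
Iteration 1: components of {Bolt} -> Seal = 1*5 = 5, Widget = 1*2 = 2.
Iteration 2: components of {Seal,Widget} -> Panel = 5*2 = 10.
Iteration 3: no further components; recursion stops.
SUM(amt) = 1 + 5 + 2 + 10 = 18.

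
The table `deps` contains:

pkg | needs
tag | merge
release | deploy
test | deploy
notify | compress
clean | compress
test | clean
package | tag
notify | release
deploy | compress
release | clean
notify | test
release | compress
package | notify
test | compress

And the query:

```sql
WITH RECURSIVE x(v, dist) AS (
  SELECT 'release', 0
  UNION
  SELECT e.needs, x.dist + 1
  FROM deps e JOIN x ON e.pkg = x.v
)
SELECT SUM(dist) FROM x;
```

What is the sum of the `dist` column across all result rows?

Base: (release, dist=0).
Iteration 1: edges from {release} -> (clean, dist=1), (compress, dist=1), (deploy, dist=1).
Iteration 2: edges from {clean,compress,deploy} -> (compress, dist=2). [UNION drops 1 duplicate row(s)]
Iteration 3: no outgoing edges from {compress}; recursion stops.
SUM(dist) = 0 + 1 + 1 + 1 + 2 = 5.

5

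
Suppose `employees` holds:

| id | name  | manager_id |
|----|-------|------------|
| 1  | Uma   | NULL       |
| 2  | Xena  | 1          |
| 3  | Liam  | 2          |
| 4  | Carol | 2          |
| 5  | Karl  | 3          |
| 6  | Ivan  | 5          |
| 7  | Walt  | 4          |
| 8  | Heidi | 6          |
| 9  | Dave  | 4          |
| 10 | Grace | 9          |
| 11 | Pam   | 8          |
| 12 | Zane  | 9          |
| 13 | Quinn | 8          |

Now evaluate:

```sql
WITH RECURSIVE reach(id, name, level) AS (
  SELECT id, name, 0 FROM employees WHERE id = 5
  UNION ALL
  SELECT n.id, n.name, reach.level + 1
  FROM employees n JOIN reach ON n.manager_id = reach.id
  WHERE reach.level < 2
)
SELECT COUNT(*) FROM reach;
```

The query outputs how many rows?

Base: id=5 (Karl) at level 0.
Iteration 1: rows with manager_id in {5} -> Ivan (id 6, level 1).
Iteration 2: rows with manager_id in {6} -> Heidi (id 8, level 2).
Iteration 3: level < 2 fails for all current rows; recursion stops.
Total rows emitted: 3.

3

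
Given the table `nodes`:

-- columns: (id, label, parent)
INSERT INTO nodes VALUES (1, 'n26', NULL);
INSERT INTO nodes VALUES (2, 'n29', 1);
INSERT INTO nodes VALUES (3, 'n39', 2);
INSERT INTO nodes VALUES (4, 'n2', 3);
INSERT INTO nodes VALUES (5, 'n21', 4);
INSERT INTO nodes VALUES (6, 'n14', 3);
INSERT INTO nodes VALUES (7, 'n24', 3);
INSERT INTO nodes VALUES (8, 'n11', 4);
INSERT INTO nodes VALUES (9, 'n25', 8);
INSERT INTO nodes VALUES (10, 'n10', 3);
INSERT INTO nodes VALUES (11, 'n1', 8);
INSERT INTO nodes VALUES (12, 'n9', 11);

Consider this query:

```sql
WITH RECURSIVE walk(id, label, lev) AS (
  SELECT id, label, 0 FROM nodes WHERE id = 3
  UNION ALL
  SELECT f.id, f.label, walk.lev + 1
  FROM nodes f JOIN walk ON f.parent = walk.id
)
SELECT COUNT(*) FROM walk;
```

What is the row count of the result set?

Base: id=3 (n39) at lev 0.
Iteration 1: rows with parent in {3} -> n2 (id 4, lev 1), n14 (id 6, lev 1), n24 (id 7, lev 1), n10 (id 10, lev 1).
Iteration 2: rows with parent in {4,6,7,10} -> n21 (id 5, lev 2), n11 (id 8, lev 2).
Iteration 3: rows with parent in {5,8} -> n25 (id 9, lev 3), n1 (id 11, lev 3).
Iteration 4: rows with parent in {9,11} -> n9 (id 12, lev 4).
Iteration 5: no rows with parent in {12}; recursion stops.
Total rows emitted: 10.

10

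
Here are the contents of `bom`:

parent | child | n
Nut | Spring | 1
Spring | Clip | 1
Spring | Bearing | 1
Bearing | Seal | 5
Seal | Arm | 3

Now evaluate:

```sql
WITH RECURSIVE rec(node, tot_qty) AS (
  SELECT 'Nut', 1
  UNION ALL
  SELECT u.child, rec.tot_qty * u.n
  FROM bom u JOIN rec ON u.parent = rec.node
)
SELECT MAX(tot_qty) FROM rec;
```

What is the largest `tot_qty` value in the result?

Base: (Nut, tot_qty=1).
Iteration 1: components of {Nut} -> Spring = 1*1 = 1.
Iteration 2: components of {Spring} -> Bearing = 1*1 = 1, Clip = 1*1 = 1.
Iteration 3: components of {Bearing,Clip} -> Seal = 1*5 = 5.
Iteration 4: components of {Seal} -> Arm = 5*3 = 15.
Iteration 5: no further components; recursion stops.
tot_qty values: 1, 1, 1, 1, 5, 15; the maximum is 15.

15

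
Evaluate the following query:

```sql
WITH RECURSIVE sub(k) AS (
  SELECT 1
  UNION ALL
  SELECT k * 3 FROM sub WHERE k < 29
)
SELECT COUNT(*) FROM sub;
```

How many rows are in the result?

Base: k=1.
Iteration 1: 1 < 29 holds -> k = 1 * 3 = 3.
Iteration 2: 3 < 29 holds -> k = 3 * 3 = 9.
Iteration 3: 9 < 29 holds -> k = 9 * 3 = 27.
Iteration 4: 27 < 29 holds -> k = 27 * 3 = 81.
Iteration 5: 81 < 29 fails; recursion stops.
Total rows emitted: 5.

5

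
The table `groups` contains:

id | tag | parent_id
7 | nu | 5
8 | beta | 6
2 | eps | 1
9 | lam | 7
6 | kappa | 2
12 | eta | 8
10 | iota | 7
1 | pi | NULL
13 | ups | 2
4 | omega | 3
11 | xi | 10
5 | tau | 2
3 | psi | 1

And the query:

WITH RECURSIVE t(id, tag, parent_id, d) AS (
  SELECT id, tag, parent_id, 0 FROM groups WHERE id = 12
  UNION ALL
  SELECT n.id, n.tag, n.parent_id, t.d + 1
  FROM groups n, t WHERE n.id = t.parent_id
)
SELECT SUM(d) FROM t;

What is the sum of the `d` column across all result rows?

Base: id=12 (eta), parent_id=8, d 0.
Iteration 1: join on id=8 -> beta (id 8, parent_id=6, d 1).
Iteration 2: join on id=6 -> kappa (id 6, parent_id=2, d 2).
Iteration 3: join on id=2 -> eps (id 2, parent_id=1, d 3).
Iteration 4: join on id=1 -> pi (id 1, parent_id=NULL, d 4).
Iteration 5: parent_id is NULL; no match; recursion stops.
SUM(d) = 0 + 1 + 2 + 3 + 4 = 10.

10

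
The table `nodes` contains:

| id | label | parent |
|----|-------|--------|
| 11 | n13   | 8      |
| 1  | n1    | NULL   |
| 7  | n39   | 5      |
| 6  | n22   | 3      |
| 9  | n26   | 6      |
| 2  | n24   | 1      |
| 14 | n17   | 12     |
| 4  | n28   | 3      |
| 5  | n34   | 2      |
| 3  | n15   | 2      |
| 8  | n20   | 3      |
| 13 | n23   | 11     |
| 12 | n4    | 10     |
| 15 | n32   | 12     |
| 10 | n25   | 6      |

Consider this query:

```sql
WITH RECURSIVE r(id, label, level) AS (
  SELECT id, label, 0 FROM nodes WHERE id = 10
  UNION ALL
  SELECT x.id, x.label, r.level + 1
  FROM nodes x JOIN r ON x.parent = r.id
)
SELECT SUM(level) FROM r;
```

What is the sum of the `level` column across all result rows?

5

Base: id=10 (n25) at level 0.
Iteration 1: rows with parent in {10} -> n4 (id 12, level 1).
Iteration 2: rows with parent in {12} -> n17 (id 14, level 2), n32 (id 15, level 2).
Iteration 3: no rows with parent in {14,15}; recursion stops.
SUM(level) = 0 + 1 + 2 + 2 = 5.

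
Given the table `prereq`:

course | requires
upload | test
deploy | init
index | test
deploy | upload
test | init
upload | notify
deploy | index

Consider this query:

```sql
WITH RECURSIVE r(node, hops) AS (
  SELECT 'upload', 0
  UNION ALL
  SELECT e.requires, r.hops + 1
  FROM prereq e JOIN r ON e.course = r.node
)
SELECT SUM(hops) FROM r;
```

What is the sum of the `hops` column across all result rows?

Base: (upload, hops=0).
Iteration 1: edges from {upload} -> (notify, hops=1), (test, hops=1).
Iteration 2: edges from {notify,test} -> (init, hops=2).
Iteration 3: no outgoing edges from {init}; recursion stops.
SUM(hops) = 0 + 1 + 1 + 2 = 4.

4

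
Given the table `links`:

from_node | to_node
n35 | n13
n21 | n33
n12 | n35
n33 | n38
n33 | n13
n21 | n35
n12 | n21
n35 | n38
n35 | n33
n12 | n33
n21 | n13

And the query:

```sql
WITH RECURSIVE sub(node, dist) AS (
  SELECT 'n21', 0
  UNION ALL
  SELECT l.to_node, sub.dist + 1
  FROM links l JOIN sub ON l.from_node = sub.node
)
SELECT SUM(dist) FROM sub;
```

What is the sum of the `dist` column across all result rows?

19

Base: (n21, dist=0).
Iteration 1: edges from {n21} -> (n13, dist=1), (n33, dist=1), (n35, dist=1).
Iteration 2: edges from {n13,n33,n35} -> (n13, dist=2) x2, (n33, dist=2), (n38, dist=2) x2. [UNION ALL keeps all 5 new rows, including repeats]
Iteration 3: edges from {n13,n33,n38} -> (n13, dist=3), (n38, dist=3).
Iteration 4: no outgoing edges from {n13,n38}; recursion stops.
SUM(dist) = 0 + 1 + 1 + 1 + 2 + 2 + 2 + 2 + 2 + 3 + 3 = 19.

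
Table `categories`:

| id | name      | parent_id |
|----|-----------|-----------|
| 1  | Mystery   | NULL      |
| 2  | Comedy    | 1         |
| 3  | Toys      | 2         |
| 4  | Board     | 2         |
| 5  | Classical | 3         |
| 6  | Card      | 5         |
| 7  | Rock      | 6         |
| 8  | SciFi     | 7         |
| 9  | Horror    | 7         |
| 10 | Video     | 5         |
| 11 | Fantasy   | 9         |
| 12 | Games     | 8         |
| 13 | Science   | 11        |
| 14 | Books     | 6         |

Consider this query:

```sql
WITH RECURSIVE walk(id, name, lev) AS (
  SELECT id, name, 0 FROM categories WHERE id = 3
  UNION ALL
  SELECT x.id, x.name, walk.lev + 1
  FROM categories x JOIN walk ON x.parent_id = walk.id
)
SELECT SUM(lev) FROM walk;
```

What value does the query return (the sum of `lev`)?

Base: id=3 (Toys) at lev 0.
Iteration 1: rows with parent_id in {3} -> Classical (id 5, lev 1).
Iteration 2: rows with parent_id in {5} -> Card (id 6, lev 2), Video (id 10, lev 2).
Iteration 3: rows with parent_id in {6,10} -> Rock (id 7, lev 3), Books (id 14, lev 3).
Iteration 4: rows with parent_id in {7,14} -> SciFi (id 8, lev 4), Horror (id 9, lev 4).
Iteration 5: rows with parent_id in {8,9} -> Fantasy (id 11, lev 5), Games (id 12, lev 5).
Iteration 6: rows with parent_id in {11,12} -> Science (id 13, lev 6).
Iteration 7: no rows with parent_id in {13}; recursion stops.
SUM(lev) = 0 + 1 + 2 + 2 + 3 + 3 + 4 + 4 + 5 + 5 + 6 = 35.

35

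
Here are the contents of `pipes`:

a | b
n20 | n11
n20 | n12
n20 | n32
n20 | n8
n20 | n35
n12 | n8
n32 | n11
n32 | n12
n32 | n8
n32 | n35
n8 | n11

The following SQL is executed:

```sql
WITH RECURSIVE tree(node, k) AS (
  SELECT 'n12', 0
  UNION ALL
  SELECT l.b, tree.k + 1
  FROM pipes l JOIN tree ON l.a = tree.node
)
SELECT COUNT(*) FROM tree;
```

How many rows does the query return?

Base: (n12, k=0).
Iteration 1: edges from {n12} -> (n8, k=1).
Iteration 2: edges from {n8} -> (n11, k=2).
Iteration 3: no outgoing edges from {n11}; recursion stops.
Total rows emitted: 3.

3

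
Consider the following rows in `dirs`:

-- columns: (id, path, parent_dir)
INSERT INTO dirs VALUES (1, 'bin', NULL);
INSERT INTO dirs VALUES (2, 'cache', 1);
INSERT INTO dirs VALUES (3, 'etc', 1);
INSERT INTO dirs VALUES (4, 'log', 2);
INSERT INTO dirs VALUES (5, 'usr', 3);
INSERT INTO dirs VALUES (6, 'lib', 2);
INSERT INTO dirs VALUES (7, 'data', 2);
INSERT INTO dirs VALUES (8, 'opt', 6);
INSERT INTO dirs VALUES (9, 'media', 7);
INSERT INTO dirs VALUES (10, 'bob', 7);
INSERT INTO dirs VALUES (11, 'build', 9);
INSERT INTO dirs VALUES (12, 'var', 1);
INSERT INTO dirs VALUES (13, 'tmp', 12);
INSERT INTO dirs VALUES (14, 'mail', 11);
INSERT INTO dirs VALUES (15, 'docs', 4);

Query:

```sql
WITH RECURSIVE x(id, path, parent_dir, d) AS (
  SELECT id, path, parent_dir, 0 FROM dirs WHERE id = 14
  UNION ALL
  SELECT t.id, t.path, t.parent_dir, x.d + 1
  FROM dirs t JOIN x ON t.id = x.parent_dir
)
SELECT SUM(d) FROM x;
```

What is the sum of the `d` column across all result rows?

Base: id=14 (mail), parent_dir=11, d 0.
Iteration 1: join on id=11 -> build (id 11, parent_dir=9, d 1).
Iteration 2: join on id=9 -> media (id 9, parent_dir=7, d 2).
Iteration 3: join on id=7 -> data (id 7, parent_dir=2, d 3).
Iteration 4: join on id=2 -> cache (id 2, parent_dir=1, d 4).
Iteration 5: join on id=1 -> bin (id 1, parent_dir=NULL, d 5).
Iteration 6: parent_dir is NULL; no match; recursion stops.
SUM(d) = 0 + 1 + 2 + 3 + 4 + 5 = 15.

15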